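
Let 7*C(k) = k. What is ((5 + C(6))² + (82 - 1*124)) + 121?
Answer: 5552/49 ≈ 113.31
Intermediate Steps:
C(k) = k/7
((5 + C(6))² + (82 - 1*124)) + 121 = ((5 + (⅐)*6)² + (82 - 1*124)) + 121 = ((5 + 6/7)² + (82 - 124)) + 121 = ((41/7)² - 42) + 121 = (1681/49 - 42) + 121 = -377/49 + 121 = 5552/49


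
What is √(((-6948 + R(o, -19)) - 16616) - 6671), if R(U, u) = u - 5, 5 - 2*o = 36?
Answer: I*√30259 ≈ 173.95*I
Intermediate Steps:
o = -31/2 (o = 5/2 - ½*36 = 5/2 - 18 = -31/2 ≈ -15.500)
R(U, u) = -5 + u
√(((-6948 + R(o, -19)) - 16616) - 6671) = √(((-6948 + (-5 - 19)) - 16616) - 6671) = √(((-6948 - 24) - 16616) - 6671) = √((-6972 - 16616) - 6671) = √(-23588 - 6671) = √(-30259) = I*√30259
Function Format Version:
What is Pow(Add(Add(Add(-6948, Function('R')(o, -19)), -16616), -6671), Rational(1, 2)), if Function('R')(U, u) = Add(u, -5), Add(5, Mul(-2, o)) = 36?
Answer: Mul(I, Pow(30259, Rational(1, 2))) ≈ Mul(173.95, I)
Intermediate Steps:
o = Rational(-31, 2) (o = Add(Rational(5, 2), Mul(Rational(-1, 2), 36)) = Add(Rational(5, 2), -18) = Rational(-31, 2) ≈ -15.500)
Function('R')(U, u) = Add(-5, u)
Pow(Add(Add(Add(-6948, Function('R')(o, -19)), -16616), -6671), Rational(1, 2)) = Pow(Add(Add(Add(-6948, Add(-5, -19)), -16616), -6671), Rational(1, 2)) = Pow(Add(Add(Add(-6948, -24), -16616), -6671), Rational(1, 2)) = Pow(Add(Add(-6972, -16616), -6671), Rational(1, 2)) = Pow(Add(-23588, -6671), Rational(1, 2)) = Pow(-30259, Rational(1, 2)) = Mul(I, Pow(30259, Rational(1, 2)))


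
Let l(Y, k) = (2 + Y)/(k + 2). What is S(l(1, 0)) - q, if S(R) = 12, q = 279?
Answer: -267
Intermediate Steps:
l(Y, k) = (2 + Y)/(2 + k)
S(l(1, 0)) - q = 12 - 1*279 = 12 - 279 = -267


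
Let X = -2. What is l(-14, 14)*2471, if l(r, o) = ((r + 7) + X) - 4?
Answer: -32123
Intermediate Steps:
l(r, o) = 1 + r (l(r, o) = ((r + 7) - 2) - 4 = ((7 + r) - 2) - 4 = (5 + r) - 4 = 1 + r)
l(-14, 14)*2471 = (1 - 14)*2471 = -13*2471 = -32123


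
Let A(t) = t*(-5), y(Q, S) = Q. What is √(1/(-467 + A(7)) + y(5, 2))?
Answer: √1259518/502 ≈ 2.2356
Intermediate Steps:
A(t) = -5*t
√(1/(-467 + A(7)) + y(5, 2)) = √(1/(-467 - 5*7) + 5) = √(1/(-467 - 35) + 5) = √(1/(-502) + 5) = √(-1/502 + 5) = √(2509/502) = √1259518/502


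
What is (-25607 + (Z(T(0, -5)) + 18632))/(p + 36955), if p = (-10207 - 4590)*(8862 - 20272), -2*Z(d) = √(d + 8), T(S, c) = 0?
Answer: -279/6754829 - √2/168870725 ≈ -4.1312e-5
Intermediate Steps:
Z(d) = -√(8 + d)/2 (Z(d) = -√(d + 8)/2 = -√(8 + d)/2)
p = 168833770 (p = -14797*(-11410) = 168833770)
(-25607 + (Z(T(0, -5)) + 18632))/(p + 36955) = (-25607 + (-√(8 + 0)/2 + 18632))/(168833770 + 36955) = (-25607 + (-√2 + 18632))/168870725 = (-25607 + (-√2 + 18632))*(1/168870725) = (-25607 + (18632 - √2))*(1/168870725) = (-6975 - √2)*(1/168870725) = -279/6754829 - √2/168870725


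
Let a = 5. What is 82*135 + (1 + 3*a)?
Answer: 11086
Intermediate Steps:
82*135 + (1 + 3*a) = 82*135 + (1 + 3*5) = 11070 + (1 + 15) = 11070 + 16 = 11086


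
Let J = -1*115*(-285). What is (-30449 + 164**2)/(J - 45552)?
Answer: 3553/12777 ≈ 0.27808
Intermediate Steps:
J = 32775 (J = -115*(-285) = 32775)
(-30449 + 164**2)/(J - 45552) = (-30449 + 164**2)/(32775 - 45552) = (-30449 + 26896)/(-12777) = -3553*(-1/12777) = 3553/12777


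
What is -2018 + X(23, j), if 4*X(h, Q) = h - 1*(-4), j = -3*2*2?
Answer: -8045/4 ≈ -2011.3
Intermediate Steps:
j = -12 (j = -6*2 = -12)
X(h, Q) = 1 + h/4 (X(h, Q) = (h - 1*(-4))/4 = (h + 4)/4 = (4 + h)/4 = 1 + h/4)
-2018 + X(23, j) = -2018 + (1 + (¼)*23) = -2018 + (1 + 23/4) = -2018 + 27/4 = -8045/4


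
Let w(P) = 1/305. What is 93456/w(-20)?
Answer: 28504080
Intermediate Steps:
w(P) = 1/305
93456/w(-20) = 93456/(1/305) = 93456*305 = 28504080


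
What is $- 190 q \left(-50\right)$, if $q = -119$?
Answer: $-1130500$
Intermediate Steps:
$- 190 q \left(-50\right) = \left(-190\right) \left(-119\right) \left(-50\right) = 22610 \left(-50\right) = -1130500$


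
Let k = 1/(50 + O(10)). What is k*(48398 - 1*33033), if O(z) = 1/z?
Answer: 153650/501 ≈ 306.69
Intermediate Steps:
k = 10/501 (k = 1/(50 + 1/10) = 1/(50 + ⅒) = 1/(501/10) = 10/501 ≈ 0.019960)
k*(48398 - 1*33033) = 10*(48398 - 1*33033)/501 = 10*(48398 - 33033)/501 = (10/501)*15365 = 153650/501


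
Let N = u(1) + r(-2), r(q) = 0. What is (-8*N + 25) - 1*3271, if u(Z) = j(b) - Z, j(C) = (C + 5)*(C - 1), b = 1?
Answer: -3238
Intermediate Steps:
j(C) = (-1 + C)*(5 + C) (j(C) = (5 + C)*(-1 + C) = (-1 + C)*(5 + C))
u(Z) = -Z (u(Z) = (-5 + 1² + 4*1) - Z = (-5 + 1 + 4) - Z = 0 - Z = -Z)
N = -1 (N = -1*1 + 0 = -1 + 0 = -1)
(-8*N + 25) - 1*3271 = (-8*(-1) + 25) - 1*3271 = (8 + 25) - 3271 = 33 - 3271 = -3238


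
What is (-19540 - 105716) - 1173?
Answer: -126429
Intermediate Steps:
(-19540 - 105716) - 1173 = -125256 - 1173 = -126429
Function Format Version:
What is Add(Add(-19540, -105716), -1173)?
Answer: -126429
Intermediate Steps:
Add(Add(-19540, -105716), -1173) = Add(-125256, -1173) = -126429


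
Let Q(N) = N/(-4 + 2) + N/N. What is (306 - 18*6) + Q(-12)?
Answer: 205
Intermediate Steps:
Q(N) = 1 - N/2 (Q(N) = N/(-2) + 1 = N*(-½) + 1 = -N/2 + 1 = 1 - N/2)
(306 - 18*6) + Q(-12) = (306 - 18*6) + (1 - ½*(-12)) = (306 - 108) + (1 + 6) = 198 + 7 = 205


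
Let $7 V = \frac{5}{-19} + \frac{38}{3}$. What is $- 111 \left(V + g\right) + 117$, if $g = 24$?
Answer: $- \frac{52130}{19} \approx -2743.7$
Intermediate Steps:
$V = \frac{101}{57}$ ($V = \frac{\frac{5}{-19} + \frac{38}{3}}{7} = \frac{5 \left(- \frac{1}{19}\right) + 38 \cdot \frac{1}{3}}{7} = \frac{- \frac{5}{19} + \frac{38}{3}}{7} = \frac{1}{7} \cdot \frac{707}{57} = \frac{101}{57} \approx 1.7719$)
$- 111 \left(V + g\right) + 117 = - 111 \left(\frac{101}{57} + 24\right) + 117 = \left(-111\right) \frac{1469}{57} + 117 = - \frac{54353}{19} + 117 = - \frac{52130}{19}$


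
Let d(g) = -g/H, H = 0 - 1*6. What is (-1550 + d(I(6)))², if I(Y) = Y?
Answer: 2399401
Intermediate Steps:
H = -6 (H = 0 - 6 = -6)
d(g) = g/6 (d(g) = -g/(-6) = -g*(-1)/6 = -(-1)*g/6 = g/6)
(-1550 + d(I(6)))² = (-1550 + (⅙)*6)² = (-1550 + 1)² = (-1549)² = 2399401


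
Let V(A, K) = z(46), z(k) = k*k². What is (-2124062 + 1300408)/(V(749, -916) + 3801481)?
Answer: -63358/299909 ≈ -0.21126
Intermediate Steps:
z(k) = k³
V(A, K) = 97336 (V(A, K) = 46³ = 97336)
(-2124062 + 1300408)/(V(749, -916) + 3801481) = (-2124062 + 1300408)/(97336 + 3801481) = -823654/3898817 = -823654*1/3898817 = -63358/299909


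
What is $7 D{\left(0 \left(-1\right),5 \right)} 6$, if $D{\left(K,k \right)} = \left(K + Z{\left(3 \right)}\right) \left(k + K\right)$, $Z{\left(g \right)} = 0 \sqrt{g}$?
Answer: $0$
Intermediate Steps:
$Z{\left(g \right)} = 0$
$D{\left(K,k \right)} = K \left(K + k\right)$ ($D{\left(K,k \right)} = \left(K + 0\right) \left(k + K\right) = K \left(K + k\right)$)
$7 D{\left(0 \left(-1\right),5 \right)} 6 = 7 \cdot 0 \left(-1\right) \left(0 \left(-1\right) + 5\right) 6 = 7 \cdot 0 \left(0 + 5\right) 6 = 7 \cdot 0 \cdot 5 \cdot 6 = 7 \cdot 0 \cdot 6 = 0 \cdot 6 = 0$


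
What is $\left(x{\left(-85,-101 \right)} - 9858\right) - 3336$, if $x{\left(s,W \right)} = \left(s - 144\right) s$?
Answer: $6271$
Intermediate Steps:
$x{\left(s,W \right)} = s \left(-144 + s\right)$ ($x{\left(s,W \right)} = \left(-144 + s\right) s = s \left(-144 + s\right)$)
$\left(x{\left(-85,-101 \right)} - 9858\right) - 3336 = \left(- 85 \left(-144 - 85\right) - 9858\right) - 3336 = \left(\left(-85\right) \left(-229\right) - 9858\right) - 3336 = \left(19465 - 9858\right) - 3336 = 9607 - 3336 = 6271$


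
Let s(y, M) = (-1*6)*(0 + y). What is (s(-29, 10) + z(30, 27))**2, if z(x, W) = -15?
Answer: 25281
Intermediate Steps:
s(y, M) = -6*y
(s(-29, 10) + z(30, 27))**2 = (-6*(-29) - 15)**2 = (174 - 15)**2 = 159**2 = 25281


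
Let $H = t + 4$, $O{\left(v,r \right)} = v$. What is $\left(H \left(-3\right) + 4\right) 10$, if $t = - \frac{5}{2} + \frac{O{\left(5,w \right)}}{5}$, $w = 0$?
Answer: $-35$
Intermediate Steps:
$t = - \frac{3}{2}$ ($t = - \frac{5}{2} + \frac{5}{5} = \left(-5\right) \frac{1}{2} + 5 \cdot \frac{1}{5} = - \frac{5}{2} + 1 = - \frac{3}{2} \approx -1.5$)
$H = \frac{5}{2}$ ($H = - \frac{3}{2} + 4 = \frac{5}{2} \approx 2.5$)
$\left(H \left(-3\right) + 4\right) 10 = \left(\frac{5}{2} \left(-3\right) + 4\right) 10 = \left(- \frac{15}{2} + 4\right) 10 = \left(- \frac{7}{2}\right) 10 = -35$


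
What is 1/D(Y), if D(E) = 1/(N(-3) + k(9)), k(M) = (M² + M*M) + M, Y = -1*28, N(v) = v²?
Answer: 180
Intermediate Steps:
Y = -28
k(M) = M + 2*M² (k(M) = (M² + M²) + M = 2*M² + M = M + 2*M²)
D(E) = 1/180 (D(E) = 1/((-3)² + 9*(1 + 2*9)) = 1/(9 + 9*(1 + 18)) = 1/(9 + 9*19) = 1/(9 + 171) = 1/180)
1/D(Y) = 1/(1/180) = 180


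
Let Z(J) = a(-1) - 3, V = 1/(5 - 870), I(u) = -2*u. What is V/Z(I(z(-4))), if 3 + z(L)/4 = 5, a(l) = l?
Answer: 1/3460 ≈ 0.00028902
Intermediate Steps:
z(L) = 8 (z(L) = -12 + 4*5 = -12 + 20 = 8)
V = -1/865 (V = 1/(-865) = -1/865 ≈ -0.0011561)
Z(J) = -4 (Z(J) = -1 - 3 = -4)
V/Z(I(z(-4))) = -1/865/(-4) = -1/865*(-¼) = 1/3460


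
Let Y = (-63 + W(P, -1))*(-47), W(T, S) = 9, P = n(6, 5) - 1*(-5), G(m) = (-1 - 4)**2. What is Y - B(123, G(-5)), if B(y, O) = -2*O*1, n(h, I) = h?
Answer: 2588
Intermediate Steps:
G(m) = 25 (G(m) = (-5)**2 = 25)
P = 11 (P = 6 - 1*(-5) = 6 + 5 = 11)
B(y, O) = -2*O
Y = 2538 (Y = (-63 + 9)*(-47) = -54*(-47) = 2538)
Y - B(123, G(-5)) = 2538 - (-2)*25 = 2538 - 1*(-50) = 2538 + 50 = 2588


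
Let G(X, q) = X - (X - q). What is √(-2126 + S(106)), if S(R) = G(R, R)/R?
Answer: 5*I*√85 ≈ 46.098*I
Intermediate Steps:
G(X, q) = q (G(X, q) = X + (q - X) = q)
S(R) = 1 (S(R) = R/R = 1)
√(-2126 + S(106)) = √(-2126 + 1) = √(-2125) = 5*I*√85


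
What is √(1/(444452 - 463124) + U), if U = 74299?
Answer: √1618991851809/4668 ≈ 272.58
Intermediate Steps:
√(1/(444452 - 463124) + U) = √(1/(444452 - 463124) + 74299) = √(1/(-18672) + 74299) = √(-1/18672 + 74299) = √(1387310927/18672) = √1618991851809/4668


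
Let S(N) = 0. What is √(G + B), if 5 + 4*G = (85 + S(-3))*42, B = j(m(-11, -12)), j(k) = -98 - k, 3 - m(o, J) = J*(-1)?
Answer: √3209/2 ≈ 28.324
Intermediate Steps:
m(o, J) = 3 + J (m(o, J) = 3 - J*(-1) = 3 - (-1)*J = 3 + J)
B = -89 (B = -98 - (3 - 12) = -98 - 1*(-9) = -98 + 9 = -89)
G = 3565/4 (G = -5/4 + ((85 + 0)*42)/4 = -5/4 + (85*42)/4 = -5/4 + (¼)*3570 = -5/4 + 1785/2 = 3565/4 ≈ 891.25)
√(G + B) = √(3565/4 - 89) = √(3209/4) = √3209/2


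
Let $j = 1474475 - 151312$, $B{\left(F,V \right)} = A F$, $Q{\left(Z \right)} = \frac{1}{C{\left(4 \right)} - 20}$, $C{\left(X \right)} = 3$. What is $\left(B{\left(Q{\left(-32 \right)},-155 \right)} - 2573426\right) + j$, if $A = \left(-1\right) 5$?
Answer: $- \frac{21254466}{17} \approx -1.2503 \cdot 10^{6}$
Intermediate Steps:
$A = -5$
$Q{\left(Z \right)} = - \frac{1}{17}$ ($Q{\left(Z \right)} = \frac{1}{3 - 20} = \frac{1}{-17} = - \frac{1}{17}$)
$B{\left(F,V \right)} = - 5 F$
$j = 1323163$ ($j = 1474475 - 151312 = 1323163$)
$\left(B{\left(Q{\left(-32 \right)},-155 \right)} - 2573426\right) + j = \left(\left(-5\right) \left(- \frac{1}{17}\right) - 2573426\right) + 1323163 = \left(\frac{5}{17} - 2573426\right) + 1323163 = - \frac{43748237}{17} + 1323163 = - \frac{21254466}{17}$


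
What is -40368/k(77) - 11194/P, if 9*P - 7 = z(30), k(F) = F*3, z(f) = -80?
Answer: 6775154/5621 ≈ 1205.3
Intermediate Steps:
k(F) = 3*F
P = -73/9 (P = 7/9 + (⅑)*(-80) = 7/9 - 80/9 = -73/9 ≈ -8.1111)
-40368/k(77) - 11194/P = -40368/(3*77) - 11194/(-73/9) = -40368/231 - 11194*(-9/73) = -40368*1/231 + 100746/73 = -13456/77 + 100746/73 = 6775154/5621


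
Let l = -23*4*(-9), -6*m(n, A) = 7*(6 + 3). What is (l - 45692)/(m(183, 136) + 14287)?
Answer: -89728/28553 ≈ -3.1425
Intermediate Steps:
m(n, A) = -21/2 (m(n, A) = -7*(6 + 3)/6 = -7*9/6 = -1/6*63 = -21/2)
l = 828 (l = -92*(-9) = 828)
(l - 45692)/(m(183, 136) + 14287) = (828 - 45692)/(-21/2 + 14287) = -44864/28553/2 = -44864*2/28553 = -89728/28553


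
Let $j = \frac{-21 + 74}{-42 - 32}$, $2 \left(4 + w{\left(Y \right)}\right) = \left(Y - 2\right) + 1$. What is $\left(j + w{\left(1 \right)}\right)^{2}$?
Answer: $\frac{121801}{5476} \approx 22.243$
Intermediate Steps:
$w{\left(Y \right)} = - \frac{9}{2} + \frac{Y}{2}$ ($w{\left(Y \right)} = -4 + \frac{\left(Y - 2\right) + 1}{2} = -4 + \frac{\left(-2 + Y\right) + 1}{2} = -4 + \frac{-1 + Y}{2} = -4 + \left(- \frac{1}{2} + \frac{Y}{2}\right) = - \frac{9}{2} + \frac{Y}{2}$)
$j = - \frac{53}{74}$ ($j = \frac{53}{-74} = 53 \left(- \frac{1}{74}\right) = - \frac{53}{74} \approx -0.71622$)
$\left(j + w{\left(1 \right)}\right)^{2} = \left(- \frac{53}{74} + \left(- \frac{9}{2} + \frac{1}{2} \cdot 1\right)\right)^{2} = \left(- \frac{53}{74} + \left(- \frac{9}{2} + \frac{1}{2}\right)\right)^{2} = \left(- \frac{53}{74} - 4\right)^{2} = \left(- \frac{349}{74}\right)^{2} = \frac{121801}{5476}$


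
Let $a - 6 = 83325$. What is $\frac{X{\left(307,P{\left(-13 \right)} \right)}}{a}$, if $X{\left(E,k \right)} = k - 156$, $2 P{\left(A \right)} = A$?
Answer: $- \frac{325}{166662} \approx -0.0019501$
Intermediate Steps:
$P{\left(A \right)} = \frac{A}{2}$
$X{\left(E,k \right)} = -156 + k$
$a = 83331$ ($a = 6 + 83325 = 83331$)
$\frac{X{\left(307,P{\left(-13 \right)} \right)}}{a} = \frac{-156 + \frac{1}{2} \left(-13\right)}{83331} = \left(-156 - \frac{13}{2}\right) \frac{1}{83331} = \left(- \frac{325}{2}\right) \frac{1}{83331} = - \frac{325}{166662}$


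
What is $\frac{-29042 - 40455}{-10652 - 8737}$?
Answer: $\frac{69497}{19389} \approx 3.5844$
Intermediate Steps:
$\frac{-29042 - 40455}{-10652 - 8737} = - \frac{69497}{-19389} = \left(-69497\right) \left(- \frac{1}{19389}\right) = \frac{69497}{19389}$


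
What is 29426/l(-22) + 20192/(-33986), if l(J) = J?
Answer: -250129065/186923 ≈ -1338.1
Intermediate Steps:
29426/l(-22) + 20192/(-33986) = 29426/(-22) + 20192/(-33986) = 29426*(-1/22) + 20192*(-1/33986) = -14713/11 - 10096/16993 = -250129065/186923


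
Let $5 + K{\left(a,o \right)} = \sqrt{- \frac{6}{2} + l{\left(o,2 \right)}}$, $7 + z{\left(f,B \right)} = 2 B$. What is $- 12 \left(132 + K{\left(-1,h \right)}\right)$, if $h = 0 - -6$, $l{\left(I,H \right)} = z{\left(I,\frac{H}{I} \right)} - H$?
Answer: $-1524 - 4 i \sqrt{102} \approx -1524.0 - 40.398 i$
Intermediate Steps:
$z{\left(f,B \right)} = -7 + 2 B$
$l{\left(I,H \right)} = -7 - H + \frac{2 H}{I}$ ($l{\left(I,H \right)} = \left(-7 + 2 \frac{H}{I}\right) - H = \left(-7 + \frac{2 H}{I}\right) - H = -7 - H + \frac{2 H}{I}$)
$h = 6$ ($h = 0 + 6 = 6$)
$K{\left(a,o \right)} = -5 + \sqrt{-12 + \frac{4}{o}}$ ($K{\left(a,o \right)} = -5 + \sqrt{- \frac{6}{2} - \left(9 - \frac{4}{o}\right)} = -5 + \sqrt{\left(-6\right) \frac{1}{2} - \left(9 - \frac{4}{o}\right)} = -5 + \sqrt{-3 - \left(9 - \frac{4}{o}\right)} = -5 + \sqrt{-12 + \frac{4}{o}}$)
$- 12 \left(132 + K{\left(-1,h \right)}\right) = - 12 \left(132 - \left(5 - 2 \sqrt{-3 + \frac{1}{6}}\right)\right) = - 12 \left(132 - \left(5 - 2 \sqrt{- \frac{17}{6}}\right)\right) = - 12 \left(132 - \left(5 - 2 \frac{i \sqrt{102}}{6}\right)\right) = - 12 \left(132 - \left(5 - \frac{i \sqrt{102}}{3}\right)\right) = - 12 \left(127 + \frac{i \sqrt{102}}{3}\right) = -1524 - 4 i \sqrt{102}$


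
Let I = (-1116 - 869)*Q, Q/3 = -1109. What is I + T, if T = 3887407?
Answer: 10491502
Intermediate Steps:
Q = -3327 (Q = 3*(-1109) = -3327)
I = 6604095 (I = (-1116 - 869)*(-3327) = -1985*(-3327) = 6604095)
I + T = 6604095 + 3887407 = 10491502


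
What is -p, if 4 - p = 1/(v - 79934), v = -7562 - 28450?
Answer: -463785/115946 ≈ -4.0000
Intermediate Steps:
v = -36012
p = 463785/115946 (p = 4 - 1/(-36012 - 79934) = 4 - 1/(-115946) = 4 - 1*(-1/115946) = 4 + 1/115946 = 463785/115946 ≈ 4.0000)
-p = -1*463785/115946 = -463785/115946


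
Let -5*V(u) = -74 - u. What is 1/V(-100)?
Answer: -5/26 ≈ -0.19231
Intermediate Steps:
V(u) = 74/5 + u/5 (V(u) = -(-74 - u)/5 = 74/5 + u/5)
1/V(-100) = 1/(74/5 + (⅕)*(-100)) = 1/(74/5 - 20) = 1/(-26/5) = -5/26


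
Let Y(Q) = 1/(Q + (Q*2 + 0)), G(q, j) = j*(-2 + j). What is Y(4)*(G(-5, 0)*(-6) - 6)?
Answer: -½ ≈ -0.50000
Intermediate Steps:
Y(Q) = 1/(3*Q) (Y(Q) = 1/(Q + (2*Q + 0)) = 1/(Q + 2*Q) = 1/(3*Q))
Y(4)*(G(-5, 0)*(-6) - 6) = ((⅓)/4)*((0*(-2 + 0))*(-6) - 6) = ((⅓)*(¼))*((0*(-2))*(-6) - 6) = (0*(-6) - 6)/12 = (0 - 6)/12 = (1/12)*(-6) = -½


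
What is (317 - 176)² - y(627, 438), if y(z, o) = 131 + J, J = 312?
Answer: 19438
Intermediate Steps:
y(z, o) = 443 (y(z, o) = 131 + 312 = 443)
(317 - 176)² - y(627, 438) = (317 - 176)² - 1*443 = 141² - 443 = 19881 - 443 = 19438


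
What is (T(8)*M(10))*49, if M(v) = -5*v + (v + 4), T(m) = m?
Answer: -14112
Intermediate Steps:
M(v) = 4 - 4*v (M(v) = -5*v + (4 + v) = 4 - 4*v)
(T(8)*M(10))*49 = (8*(4 - 4*10))*49 = (8*(4 - 40))*49 = (8*(-36))*49 = -288*49 = -14112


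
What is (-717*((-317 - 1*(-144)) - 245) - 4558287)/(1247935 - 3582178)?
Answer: 1419527/778081 ≈ 1.8244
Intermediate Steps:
(-717*((-317 - 1*(-144)) - 245) - 4558287)/(1247935 - 3582178) = (-717*((-317 + 144) - 245) - 4558287)/(-2334243) = (-717*(-173 - 245) - 4558287)*(-1/2334243) = (-717*(-418) - 4558287)*(-1/2334243) = (299706 - 4558287)*(-1/2334243) = -4258581*(-1/2334243) = 1419527/778081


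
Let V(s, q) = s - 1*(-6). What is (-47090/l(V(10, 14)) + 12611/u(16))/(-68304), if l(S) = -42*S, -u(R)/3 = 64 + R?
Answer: -409/1593760 ≈ -0.00025663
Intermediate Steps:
u(R) = -192 - 3*R (u(R) = -3*(64 + R) = -192 - 3*R)
V(s, q) = 6 + s (V(s, q) = s + 6 = 6 + s)
(-47090/l(V(10, 14)) + 12611/u(16))/(-68304) = (-47090*(-1/(42*(6 + 10))) + 12611/(-192 - 3*16))/(-68304) = (-47090/((-42*16)) + 12611/(-192 - 48))*(-1/68304) = (-47090/(-672) + 12611/(-240))*(-1/68304) = (-47090*(-1/672) + 12611*(-1/240))*(-1/68304) = (23545/336 - 12611/240)*(-1/68304) = (1227/70)*(-1/68304) = -409/1593760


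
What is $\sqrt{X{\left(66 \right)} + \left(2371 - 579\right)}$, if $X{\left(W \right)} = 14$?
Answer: $\sqrt{1806} \approx 42.497$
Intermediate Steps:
$\sqrt{X{\left(66 \right)} + \left(2371 - 579\right)} = \sqrt{14 + \left(2371 - 579\right)} = \sqrt{14 + 1792} = \sqrt{1806}$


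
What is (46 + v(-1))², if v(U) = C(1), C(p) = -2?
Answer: 1936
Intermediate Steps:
v(U) = -2
(46 + v(-1))² = (46 - 2)² = 44² = 1936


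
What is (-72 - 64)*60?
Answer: -8160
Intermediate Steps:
(-72 - 64)*60 = -136*60 = -8160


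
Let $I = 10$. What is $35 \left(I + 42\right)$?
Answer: $1820$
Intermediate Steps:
$35 \left(I + 42\right) = 35 \left(10 + 42\right) = 35 \cdot 52 = 1820$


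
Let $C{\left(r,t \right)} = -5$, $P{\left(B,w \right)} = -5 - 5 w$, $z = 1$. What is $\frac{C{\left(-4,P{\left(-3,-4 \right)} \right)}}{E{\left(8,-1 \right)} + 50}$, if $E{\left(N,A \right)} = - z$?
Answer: $- \frac{5}{49} \approx -0.10204$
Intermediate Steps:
$E{\left(N,A \right)} = -1$ ($E{\left(N,A \right)} = \left(-1\right) 1 = -1$)
$\frac{C{\left(-4,P{\left(-3,-4 \right)} \right)}}{E{\left(8,-1 \right)} + 50} = \frac{1}{-1 + 50} \left(-5\right) = \frac{1}{49} \left(-5\right) = - \frac{5}{49}$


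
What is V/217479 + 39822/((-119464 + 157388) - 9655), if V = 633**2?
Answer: 2220836231/683101539 ≈ 3.2511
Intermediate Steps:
V = 400689
V/217479 + 39822/((-119464 + 157388) - 9655) = 400689/217479 + 39822/((-119464 + 157388) - 9655) = 400689*(1/217479) + 39822/(37924 - 9655) = 133563/72493 + 39822/28269 = 133563/72493 + 39822*(1/28269) = 133563/72493 + 13274/9423 = 2220836231/683101539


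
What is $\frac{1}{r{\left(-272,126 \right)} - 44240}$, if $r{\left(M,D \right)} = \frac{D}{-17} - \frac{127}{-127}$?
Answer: $- \frac{17}{752189} \approx -2.2601 \cdot 10^{-5}$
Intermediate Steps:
$r{\left(M,D \right)} = 1 - \frac{D}{17}$ ($r{\left(M,D \right)} = D \left(- \frac{1}{17}\right) - -1 = - \frac{D}{17} + 1 = 1 - \frac{D}{17}$)
$\frac{1}{r{\left(-272,126 \right)} - 44240} = \frac{1}{\left(1 - \frac{126}{17}\right) - 44240} = \frac{1}{- \frac{109}{17} - 44240} = \frac{1}{- \frac{752189}{17}} = - \frac{17}{752189}$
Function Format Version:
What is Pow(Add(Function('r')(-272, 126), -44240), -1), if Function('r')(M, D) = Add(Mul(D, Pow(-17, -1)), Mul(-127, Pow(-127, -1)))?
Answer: Rational(-17, 752189) ≈ -2.2601e-5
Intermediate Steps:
Function('r')(M, D) = Add(1, Mul(Rational(-1, 17), D)) (Function('r')(M, D) = Add(Mul(D, Rational(-1, 17)), Mul(-127, Rational(-1, 127))) = Add(Mul(Rational(-1, 17), D), 1) = Add(1, Mul(Rational(-1, 17), D)))
Pow(Add(Function('r')(-272, 126), -44240), -1) = Pow(Add(Add(1, Mul(Rational(-1, 17), 126)), -44240), -1) = Pow(Add(Add(1, Rational(-126, 17)), -44240), -1) = Pow(Add(Rational(-109, 17), -44240), -1) = Pow(Rational(-752189, 17), -1) = Rational(-17, 752189)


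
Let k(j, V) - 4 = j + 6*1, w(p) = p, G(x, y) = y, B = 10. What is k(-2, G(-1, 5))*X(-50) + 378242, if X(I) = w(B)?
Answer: 378322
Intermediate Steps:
k(j, V) = 10 + j (k(j, V) = 4 + (j + 6*1) = 4 + (j + 6) = 4 + (6 + j) = 10 + j)
X(I) = 10
k(-2, G(-1, 5))*X(-50) + 378242 = (10 - 2)*10 + 378242 = 8*10 + 378242 = 80 + 378242 = 378322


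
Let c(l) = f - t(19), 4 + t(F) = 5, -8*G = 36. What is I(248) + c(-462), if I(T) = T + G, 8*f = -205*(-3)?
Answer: 2555/8 ≈ 319.38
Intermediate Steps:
G = -9/2 (G = -⅛*36 = -9/2 ≈ -4.5000)
t(F) = 1 (t(F) = -4 + 5 = 1)
f = 615/8 (f = (-205*(-3))/8 = (⅛)*615 = 615/8 ≈ 76.875)
I(T) = -9/2 + T (I(T) = T - 9/2 = -9/2 + T)
c(l) = 607/8 (c(l) = 615/8 - 1*1 = 615/8 - 1 = 607/8)
I(248) + c(-462) = (-9/2 + 248) + 607/8 = 487/2 + 607/8 = 2555/8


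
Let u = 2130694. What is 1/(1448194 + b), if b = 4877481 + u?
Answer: 1/8456369 ≈ 1.1825e-7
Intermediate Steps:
b = 7008175 (b = 4877481 + 2130694 = 7008175)
1/(1448194 + b) = 1/(1448194 + 7008175) = 1/8456369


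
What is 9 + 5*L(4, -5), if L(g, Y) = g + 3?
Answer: 44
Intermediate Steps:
L(g, Y) = 3 + g
9 + 5*L(4, -5) = 9 + 5*(3 + 4) = 9 + 5*7 = 9 + 35 = 44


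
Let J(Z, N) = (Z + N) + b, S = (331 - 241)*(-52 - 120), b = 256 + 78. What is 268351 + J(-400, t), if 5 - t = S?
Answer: 283770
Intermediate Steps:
b = 334
S = -15480 (S = 90*(-172) = -15480)
t = 15485 (t = 5 - 1*(-15480) = 5 + 15480 = 15485)
J(Z, N) = 334 + N + Z (J(Z, N) = (Z + N) + 334 = (N + Z) + 334 = 334 + N + Z)
268351 + J(-400, t) = 268351 + (334 + 15485 - 400) = 268351 + 15419 = 283770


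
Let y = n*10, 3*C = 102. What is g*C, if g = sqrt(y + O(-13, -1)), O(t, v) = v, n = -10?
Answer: 34*I*sqrt(101) ≈ 341.7*I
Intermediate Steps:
C = 34 (C = (1/3)*102 = 34)
y = -100 (y = -10*10 = -100)
g = I*sqrt(101) (g = sqrt(-100 - 1) = sqrt(-101) = I*sqrt(101) ≈ 10.05*I)
g*C = (I*sqrt(101))*34 = 34*I*sqrt(101)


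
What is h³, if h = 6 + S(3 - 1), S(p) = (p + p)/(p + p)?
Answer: 343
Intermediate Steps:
S(p) = 1 (S(p) = (2*p)/((2*p)) = (2*p)*(1/(2*p)) = 1)
h = 7 (h = 6 + 1 = 7)
h³ = 7³ = 343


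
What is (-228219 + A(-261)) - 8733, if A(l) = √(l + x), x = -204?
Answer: -236952 + I*√465 ≈ -2.3695e+5 + 21.564*I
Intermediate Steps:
A(l) = √(-204 + l) (A(l) = √(l - 204) = √(-204 + l))
(-228219 + A(-261)) - 8733 = (-228219 + √(-204 - 261)) - 8733 = (-228219 + √(-465)) - 8733 = (-228219 + I*√465) - 8733 = -236952 + I*√465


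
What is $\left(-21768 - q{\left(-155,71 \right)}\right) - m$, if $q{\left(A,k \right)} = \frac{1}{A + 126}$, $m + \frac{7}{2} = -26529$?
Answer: $\frac{276343}{58} \approx 4764.5$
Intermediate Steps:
$m = - \frac{53065}{2}$ ($m = - \frac{7}{2} - 26529 = - \frac{53065}{2} \approx -26533.0$)
$q{\left(A,k \right)} = \frac{1}{126 + A}$
$\left(-21768 - q{\left(-155,71 \right)}\right) - m = \left(-21768 - \frac{1}{126 - 155}\right) - - \frac{53065}{2} = \left(-21768 - \frac{1}{-29}\right) + \frac{53065}{2} = \left(-21768 - - \frac{1}{29}\right) + \frac{53065}{2} = \left(-21768 + \frac{1}{29}\right) + \frac{53065}{2} = - \frac{631271}{29} + \frac{53065}{2} = \frac{276343}{58}$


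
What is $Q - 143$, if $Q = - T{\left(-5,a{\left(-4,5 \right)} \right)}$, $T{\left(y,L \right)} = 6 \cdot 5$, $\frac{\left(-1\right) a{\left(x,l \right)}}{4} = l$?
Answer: $-173$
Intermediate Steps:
$a{\left(x,l \right)} = - 4 l$
$T{\left(y,L \right)} = 30$
$Q = -30$ ($Q = \left(-1\right) 30 = -30$)
$Q - 143 = -30 - 143 = -173$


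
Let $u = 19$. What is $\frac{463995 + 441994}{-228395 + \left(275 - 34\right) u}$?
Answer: $- \frac{905989}{223816} \approx -4.0479$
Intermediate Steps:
$\frac{463995 + 441994}{-228395 + \left(275 - 34\right) u} = \frac{463995 + 441994}{-228395 + \left(275 - 34\right) 19} = \frac{905989}{-228395 + 241 \cdot 19} = \frac{905989}{-228395 + 4579} = \frac{905989}{-223816} = 905989 \left(- \frac{1}{223816}\right) = - \frac{905989}{223816}$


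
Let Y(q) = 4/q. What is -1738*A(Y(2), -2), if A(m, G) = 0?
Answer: 0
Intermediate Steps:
-1738*A(Y(2), -2) = -1738*0 = 0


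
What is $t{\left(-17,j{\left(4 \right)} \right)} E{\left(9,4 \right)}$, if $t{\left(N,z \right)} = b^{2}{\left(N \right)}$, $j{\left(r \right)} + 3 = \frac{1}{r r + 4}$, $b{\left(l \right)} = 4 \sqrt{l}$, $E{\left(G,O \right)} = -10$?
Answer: $2720$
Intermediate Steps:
$j{\left(r \right)} = -3 + \frac{1}{4 + r^{2}}$ ($j{\left(r \right)} = -3 + \frac{1}{r r + 4} = -3 + \frac{1}{r^{2} + 4} = -3 + \frac{1}{4 + r^{2}}$)
$t{\left(N,z \right)} = 16 N$ ($t{\left(N,z \right)} = \left(4 \sqrt{N}\right)^{2} = 16 N$)
$t{\left(-17,j{\left(4 \right)} \right)} E{\left(9,4 \right)} = 16 \left(-17\right) \left(-10\right) = \left(-272\right) \left(-10\right) = 2720$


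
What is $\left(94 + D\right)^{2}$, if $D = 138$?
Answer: $53824$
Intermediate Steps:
$\left(94 + D\right)^{2} = \left(94 + 138\right)^{2} = 232^{2} = 53824$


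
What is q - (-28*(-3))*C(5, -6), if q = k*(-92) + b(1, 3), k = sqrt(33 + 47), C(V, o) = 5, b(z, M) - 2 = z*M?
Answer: -415 - 368*sqrt(5) ≈ -1237.9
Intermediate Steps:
b(z, M) = 2 + M*z (b(z, M) = 2 + z*M = 2 + M*z)
k = 4*sqrt(5) (k = sqrt(80) = 4*sqrt(5) ≈ 8.9443)
q = 5 - 368*sqrt(5) (q = (4*sqrt(5))*(-92) + (2 + 3*1) = -368*sqrt(5) + (2 + 3) = -368*sqrt(5) + 5 = 5 - 368*sqrt(5) ≈ -817.87)
q - (-28*(-3))*C(5, -6) = (5 - 368*sqrt(5)) - (-28*(-3))*5 = (5 - 368*sqrt(5)) - 84*5 = (5 - 368*sqrt(5)) - 1*420 = (5 - 368*sqrt(5)) - 420 = -415 - 368*sqrt(5)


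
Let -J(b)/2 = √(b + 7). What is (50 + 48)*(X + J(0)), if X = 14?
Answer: 1372 - 196*√7 ≈ 853.43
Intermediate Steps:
J(b) = -2*√(7 + b) (J(b) = -2*√(b + 7) = -2*√(7 + b))
(50 + 48)*(X + J(0)) = (50 + 48)*(14 - 2*√(7 + 0)) = 98*(14 - 2*√7) = 1372 - 196*√7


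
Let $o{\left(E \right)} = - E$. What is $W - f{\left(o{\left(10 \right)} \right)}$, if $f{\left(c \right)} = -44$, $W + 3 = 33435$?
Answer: $33476$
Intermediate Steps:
$W = 33432$ ($W = -3 + 33435 = 33432$)
$W - f{\left(o{\left(10 \right)} \right)} = 33432 - -44 = 33432 + 44 = 33476$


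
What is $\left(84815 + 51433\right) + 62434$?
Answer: $198682$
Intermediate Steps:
$\left(84815 + 51433\right) + 62434 = 136248 + 62434 = 198682$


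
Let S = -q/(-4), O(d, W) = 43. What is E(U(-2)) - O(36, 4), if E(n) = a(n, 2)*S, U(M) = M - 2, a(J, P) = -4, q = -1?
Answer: -42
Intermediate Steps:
S = -¼ (S = -1*(-1)/(-4) = 1*(-¼) = -¼ ≈ -0.25000)
U(M) = -2 + M
E(n) = 1 (E(n) = -4*(-¼) = 1)
E(U(-2)) - O(36, 4) = 1 - 1*43 = 1 - 43 = -42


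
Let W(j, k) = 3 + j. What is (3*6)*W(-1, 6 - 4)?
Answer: 36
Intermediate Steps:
(3*6)*W(-1, 6 - 4) = (3*6)*(3 - 1) = 18*2 = 36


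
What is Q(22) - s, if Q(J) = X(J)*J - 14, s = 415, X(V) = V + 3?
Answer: 121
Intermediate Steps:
X(V) = 3 + V
Q(J) = -14 + J*(3 + J) (Q(J) = (3 + J)*J - 14 = J*(3 + J) - 14 = -14 + J*(3 + J))
Q(22) - s = (-14 + 22*(3 + 22)) - 1*415 = (-14 + 22*25) - 415 = (-14 + 550) - 415 = 536 - 415 = 121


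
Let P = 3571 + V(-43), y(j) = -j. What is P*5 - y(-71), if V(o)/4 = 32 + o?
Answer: 17564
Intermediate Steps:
V(o) = 128 + 4*o (V(o) = 4*(32 + o) = 128 + 4*o)
P = 3527 (P = 3571 + (128 + 4*(-43)) = 3571 + (128 - 172) = 3571 - 44 = 3527)
P*5 - y(-71) = 3527*5 - (-1)*(-71) = 17635 - 1*71 = 17635 - 71 = 17564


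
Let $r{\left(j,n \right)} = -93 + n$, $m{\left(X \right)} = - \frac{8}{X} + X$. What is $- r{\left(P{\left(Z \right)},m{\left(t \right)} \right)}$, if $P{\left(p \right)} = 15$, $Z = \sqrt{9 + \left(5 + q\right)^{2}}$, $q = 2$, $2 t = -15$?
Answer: $\frac{2983}{30} \approx 99.433$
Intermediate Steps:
$t = - \frac{15}{2}$ ($t = \frac{1}{2} \left(-15\right) = - \frac{15}{2} \approx -7.5$)
$m{\left(X \right)} = X - \frac{8}{X}$
$Z = \sqrt{58}$ ($Z = \sqrt{9 + \left(5 + 2\right)^{2}} = \sqrt{9 + 7^{2}} = \sqrt{9 + 49} = \sqrt{58} \approx 7.6158$)
$- r{\left(P{\left(Z \right)},m{\left(t \right)} \right)} = - (-93 - \left(\frac{15}{2} + \frac{8}{- \frac{15}{2}}\right)) = - (-93 - \frac{193}{30}) = \left(-1\right) \left(- \frac{2983}{30}\right) = \frac{2983}{30}$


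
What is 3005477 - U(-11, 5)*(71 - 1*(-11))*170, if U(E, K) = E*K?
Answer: 3772177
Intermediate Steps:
3005477 - U(-11, 5)*(71 - 1*(-11))*170 = 3005477 - (-11*5)*(71 - 1*(-11))*170 = 3005477 - (-55*(71 + 11))*170 = 3005477 - (-55*82)*170 = 3005477 - (-4510)*170 = 3005477 - 1*(-766700) = 3005477 + 766700 = 3772177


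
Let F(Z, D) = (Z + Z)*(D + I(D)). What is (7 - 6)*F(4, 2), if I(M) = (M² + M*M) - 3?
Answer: 56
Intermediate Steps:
I(M) = -3 + 2*M² (I(M) = (M² + M²) - 3 = 2*M² - 3 = -3 + 2*M²)
F(Z, D) = 2*Z*(-3 + D + 2*D²) (F(Z, D) = (Z + Z)*(D + (-3 + 2*D²)) = (2*Z)*(-3 + D + 2*D²) = 2*Z*(-3 + D + 2*D²))
(7 - 6)*F(4, 2) = (7 - 6)*(2*4*(-3 + 2 + 2*2²)) = 1*(2*4*(-3 + 2 + 2*4)) = 1*(2*4*(-3 + 2 + 8)) = 1*(2*4*7) = 1*56 = 56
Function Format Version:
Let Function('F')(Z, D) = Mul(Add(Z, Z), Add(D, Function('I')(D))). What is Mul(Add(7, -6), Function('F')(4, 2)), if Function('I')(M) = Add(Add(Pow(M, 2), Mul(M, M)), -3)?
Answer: 56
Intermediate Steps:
Function('I')(M) = Add(-3, Mul(2, Pow(M, 2))) (Function('I')(M) = Add(Add(Pow(M, 2), Pow(M, 2)), -3) = Add(Mul(2, Pow(M, 2)), -3) = Add(-3, Mul(2, Pow(M, 2))))
Function('F')(Z, D) = Mul(2, Z, Add(-3, D, Mul(2, Pow(D, 2)))) (Function('F')(Z, D) = Mul(Add(Z, Z), Add(D, Add(-3, Mul(2, Pow(D, 2))))) = Mul(Mul(2, Z), Add(-3, D, Mul(2, Pow(D, 2)))) = Mul(2, Z, Add(-3, D, Mul(2, Pow(D, 2)))))
Mul(Add(7, -6), Function('F')(4, 2)) = Mul(Add(7, -6), Mul(2, 4, Add(-3, 2, Mul(2, Pow(2, 2))))) = Mul(1, Mul(2, 4, Add(-3, 2, Mul(2, 4)))) = Mul(1, Mul(2, 4, Add(-3, 2, 8))) = Mul(1, Mul(2, 4, 7)) = Mul(1, 56) = 56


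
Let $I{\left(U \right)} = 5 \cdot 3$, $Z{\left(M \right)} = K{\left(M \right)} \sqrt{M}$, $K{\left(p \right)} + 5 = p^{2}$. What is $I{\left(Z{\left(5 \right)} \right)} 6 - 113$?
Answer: $-23$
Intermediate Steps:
$K{\left(p \right)} = -5 + p^{2}$
$Z{\left(M \right)} = \sqrt{M} \left(-5 + M^{2}\right)$ ($Z{\left(M \right)} = \left(-5 + M^{2}\right) \sqrt{M} = \sqrt{M} \left(-5 + M^{2}\right)$)
$I{\left(U \right)} = 15$
$I{\left(Z{\left(5 \right)} \right)} 6 - 113 = 15 \cdot 6 - 113 = 90 - 113 = -23$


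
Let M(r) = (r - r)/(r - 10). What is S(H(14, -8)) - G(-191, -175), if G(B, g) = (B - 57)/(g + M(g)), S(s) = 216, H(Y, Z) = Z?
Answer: 37552/175 ≈ 214.58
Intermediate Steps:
M(r) = 0 (M(r) = 0/(-10 + r) = 0)
G(B, g) = (-57 + B)/g (G(B, g) = (B - 57)/(g + 0) = (-57 + B)/g)
S(H(14, -8)) - G(-191, -175) = 216 - (-57 - 191)/(-175) = 216 - (-1)*(-248)/175 = 216 - 1*248/175 = 216 - 248/175 = 37552/175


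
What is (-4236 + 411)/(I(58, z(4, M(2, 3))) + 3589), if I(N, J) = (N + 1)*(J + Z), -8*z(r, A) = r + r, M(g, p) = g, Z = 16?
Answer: -3825/4474 ≈ -0.85494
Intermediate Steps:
z(r, A) = -r/4 (z(r, A) = -(r + r)/8 = -r/4)
I(N, J) = (1 + N)*(16 + J) (I(N, J) = (N + 1)*(J + 16) = (1 + N)*(16 + J))
(-4236 + 411)/(I(58, z(4, M(2, 3))) + 3589) = (-4236 + 411)/((16 - ¼*4 + 16*58 - ¼*4*58) + 3589) = -3825/((16 - 1 + 928 - 1*58) + 3589) = -3825/((16 - 1 + 928 - 58) + 3589) = -3825/(885 + 3589) = -3825/4474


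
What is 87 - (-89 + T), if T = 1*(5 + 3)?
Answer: 168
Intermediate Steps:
T = 8 (T = 1*8 = 8)
87 - (-89 + T) = 87 - (-89 + 8) = 87 - 1*(-81) = 87 + 81 = 168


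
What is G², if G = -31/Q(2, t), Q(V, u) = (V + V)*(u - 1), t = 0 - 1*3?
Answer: 961/256 ≈ 3.7539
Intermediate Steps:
t = -3 (t = 0 - 3 = -3)
Q(V, u) = 2*V*(-1 + u) (Q(V, u) = (2*V)*(-1 + u) = 2*V*(-1 + u))
G = 31/16 (G = -31*1/(4*(-1 - 3)) = -31/(2*2*(-4)) = -31/(-16) = -31*(-1/16) = 31/16 ≈ 1.9375)
G² = (31/16)² = 961/256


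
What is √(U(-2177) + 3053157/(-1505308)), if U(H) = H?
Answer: 17*I*√4271257635239/752654 ≈ 46.68*I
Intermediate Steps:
√(U(-2177) + 3053157/(-1505308)) = √(-2177 + 3053157/(-1505308)) = √(-2177 + 3053157*(-1/1505308)) = √(-2177 - 3053157/1505308) = √(-3280108673/1505308) = 17*I*√4271257635239/752654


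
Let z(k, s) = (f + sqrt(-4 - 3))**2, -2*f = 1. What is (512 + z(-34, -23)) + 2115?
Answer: 10481/4 - I*sqrt(7) ≈ 2620.3 - 2.6458*I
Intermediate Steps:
f = -1/2 (f = -1/2*1 = -1/2 ≈ -0.50000)
z(k, s) = (-1/2 + I*sqrt(7))**2 (z(k, s) = (-1/2 + sqrt(-4 - 3))**2 = (-1/2 + sqrt(-7))**2 = (-1/2 + I*sqrt(7))**2)
(512 + z(-34, -23)) + 2115 = (512 + (-27/4 - I*sqrt(7))) + 2115 = (2021/4 - I*sqrt(7)) + 2115 = 10481/4 - I*sqrt(7)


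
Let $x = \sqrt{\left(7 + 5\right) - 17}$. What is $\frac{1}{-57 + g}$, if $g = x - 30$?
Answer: $- \frac{87}{7574} - \frac{i \sqrt{5}}{7574} \approx -0.011487 - 0.00029523 i$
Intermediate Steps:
$x = i \sqrt{5}$ ($x = \sqrt{12 - 17} = \sqrt{-5} = i \sqrt{5} \approx 2.2361 i$)
$g = -30 + i \sqrt{5}$ ($g = i \sqrt{5} - 30 = -30 + i \sqrt{5} \approx -30.0 + 2.2361 i$)
$\frac{1}{-57 + g} = \frac{1}{-57 - \left(30 - i \sqrt{5}\right)} = \frac{1}{-87 + i \sqrt{5}}$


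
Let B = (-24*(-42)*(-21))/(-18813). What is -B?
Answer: -7056/6271 ≈ -1.1252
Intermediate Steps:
B = 7056/6271 (B = (1008*(-21))*(-1/18813) = -21168*(-1/18813) = 7056/6271 ≈ 1.1252)
-B = -1*7056/6271 = -7056/6271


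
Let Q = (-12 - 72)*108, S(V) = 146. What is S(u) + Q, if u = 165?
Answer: -8926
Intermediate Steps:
Q = -9072 (Q = -84*108 = -9072)
S(u) + Q = 146 - 9072 = -8926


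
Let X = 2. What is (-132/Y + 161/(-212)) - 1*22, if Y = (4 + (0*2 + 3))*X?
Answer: -47767/1484 ≈ -32.188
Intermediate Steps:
Y = 14 (Y = (4 + (0*2 + 3))*2 = (4 + (0 + 3))*2 = (4 + 3)*2 = 7*2 = 14)
(-132/Y + 161/(-212)) - 1*22 = (-132/14 + 161/(-212)) - 1*22 = (-132*1/14 + 161*(-1/212)) - 22 = (-66/7 - 161/212) - 22 = -15119/1484 - 22 = -47767/1484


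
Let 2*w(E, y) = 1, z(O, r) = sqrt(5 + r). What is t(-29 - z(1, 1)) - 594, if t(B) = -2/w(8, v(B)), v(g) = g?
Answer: -598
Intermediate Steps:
w(E, y) = 1/2 (w(E, y) = (1/2)*1 = 1/2)
t(B) = -4 (t(B) = -2/1/2 = -2*2 = -4)
t(-29 - z(1, 1)) - 594 = -4 - 594 = -598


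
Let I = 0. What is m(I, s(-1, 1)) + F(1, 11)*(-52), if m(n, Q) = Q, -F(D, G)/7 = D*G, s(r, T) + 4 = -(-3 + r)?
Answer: 4004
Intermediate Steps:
s(r, T) = -1 - r (s(r, T) = -4 - (-3 + r) = -4 + (3 - r) = -1 - r)
F(D, G) = -7*D*G
m(I, s(-1, 1)) + F(1, 11)*(-52) = (-1 - 1*(-1)) - 7*1*11*(-52) = (-1 + 1) - 77*(-52) = 0 + 4004 = 4004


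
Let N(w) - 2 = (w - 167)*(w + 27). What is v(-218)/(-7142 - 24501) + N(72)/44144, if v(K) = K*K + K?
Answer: -2385815193/1396848592 ≈ -1.7080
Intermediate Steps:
N(w) = 2 + (-167 + w)*(27 + w) (N(w) = 2 + (w - 167)*(w + 27) = 2 + (-167 + w)*(27 + w))
v(K) = K + K² (v(K) = K² + K = K + K²)
v(-218)/(-7142 - 24501) + N(72)/44144 = (-218*(1 - 218))/(-7142 - 24501) + (-4507 + 72² - 140*72)/44144 = -218*(-217)/(-31643) + (-4507 + 5184 - 10080)*(1/44144) = 47306*(-1/31643) - 9403*1/44144 = -47306/31643 - 9403/44144 = -2385815193/1396848592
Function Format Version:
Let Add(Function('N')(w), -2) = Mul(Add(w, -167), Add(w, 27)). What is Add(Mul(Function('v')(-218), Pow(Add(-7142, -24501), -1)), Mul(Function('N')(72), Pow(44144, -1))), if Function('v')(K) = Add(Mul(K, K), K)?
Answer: Rational(-2385815193, 1396848592) ≈ -1.7080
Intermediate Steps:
Function('N')(w) = Add(2, Mul(Add(-167, w), Add(27, w))) (Function('N')(w) = Add(2, Mul(Add(w, -167), Add(w, 27))) = Add(2, Mul(Add(-167, w), Add(27, w))))
Function('v')(K) = Add(K, Pow(K, 2)) (Function('v')(K) = Add(Pow(K, 2), K) = Add(K, Pow(K, 2)))
Add(Mul(Function('v')(-218), Pow(Add(-7142, -24501), -1)), Mul(Function('N')(72), Pow(44144, -1))) = Add(Mul(Mul(-218, Add(1, -218)), Pow(Add(-7142, -24501), -1)), Mul(Add(-4507, Pow(72, 2), Mul(-140, 72)), Pow(44144, -1))) = Add(Mul(Mul(-218, -217), Pow(-31643, -1)), Mul(Add(-4507, 5184, -10080), Rational(1, 44144))) = Add(Mul(47306, Rational(-1, 31643)), Mul(-9403, Rational(1, 44144))) = Add(Rational(-47306, 31643), Rational(-9403, 44144)) = Rational(-2385815193, 1396848592)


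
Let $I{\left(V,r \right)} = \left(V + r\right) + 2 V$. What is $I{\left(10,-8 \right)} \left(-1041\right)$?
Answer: $-22902$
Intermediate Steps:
$I{\left(V,r \right)} = r + 3 V$
$I{\left(10,-8 \right)} \left(-1041\right) = \left(-8 + 3 \cdot 10\right) \left(-1041\right) = \left(-8 + 30\right) \left(-1041\right) = 22 \left(-1041\right) = -22902$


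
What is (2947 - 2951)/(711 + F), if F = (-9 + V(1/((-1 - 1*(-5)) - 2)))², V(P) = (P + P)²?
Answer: -4/775 ≈ -0.0051613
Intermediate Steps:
V(P) = 4*P² (V(P) = (2*P)² = 4*P²)
F = 64 (F = (-9 + 4*(1/((-1 - 1*(-5)) - 2))²)² = (-9 + 4*(1/((-1 + 5) - 2))²)² = (-9 + 4*(1/(4 - 2))²)² = (-9 + 4*(1/2)²)² = (-9 + 4*(½)²)² = (-9 + 4*(¼))² = (-9 + 1)² = (-8)² = 64)
(2947 - 2951)/(711 + F) = (2947 - 2951)/(711 + 64) = -4/775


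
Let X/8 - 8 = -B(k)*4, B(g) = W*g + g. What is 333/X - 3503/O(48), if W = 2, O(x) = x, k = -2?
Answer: -55049/768 ≈ -71.678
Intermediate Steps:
B(g) = 3*g (B(g) = 2*g + g = 3*g)
X = 256 (X = 64 + 8*(-3*(-2)*4) = 64 + 8*(-1*(-6)*4) = 64 + 8*(6*4) = 64 + 8*24 = 64 + 192 = 256)
333/X - 3503/O(48) = 333/256 - 3503/48 = -55049/768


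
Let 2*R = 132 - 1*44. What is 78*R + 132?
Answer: 3564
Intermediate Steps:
R = 44 (R = (132 - 1*44)/2 = (132 - 44)/2 = (1/2)*88 = 44)
78*R + 132 = 78*44 + 132 = 3432 + 132 = 3564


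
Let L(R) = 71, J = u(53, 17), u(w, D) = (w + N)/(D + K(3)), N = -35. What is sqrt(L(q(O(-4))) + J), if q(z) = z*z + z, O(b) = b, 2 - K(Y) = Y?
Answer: sqrt(1154)/4 ≈ 8.4926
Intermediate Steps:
K(Y) = 2 - Y
u(w, D) = (-35 + w)/(-1 + D) (u(w, D) = (w - 35)/(D + (2 - 1*3)) = (-35 + w)/(D + (2 - 3)) = (-35 + w)/(D - 1) = (-35 + w)/(-1 + D))
J = 9/8 (J = (-35 + 53)/(-1 + 17) = 18/16 = (1/16)*18 = 9/8 ≈ 1.1250)
q(z) = z + z**2 (q(z) = z**2 + z = z + z**2)
sqrt(L(q(O(-4))) + J) = sqrt(71 + 9/8) = sqrt(577/8) = sqrt(1154)/4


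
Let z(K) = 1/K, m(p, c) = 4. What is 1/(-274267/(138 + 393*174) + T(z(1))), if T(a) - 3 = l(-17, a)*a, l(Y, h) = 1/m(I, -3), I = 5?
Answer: -68520/51577 ≈ -1.3285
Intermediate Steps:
l(Y, h) = ¼ (l(Y, h) = 1/4 = ¼)
T(a) = 3 + a/4
1/(-274267/(138 + 393*174) + T(z(1))) = 1/(-274267/(138 + 393*174) + (3 + (¼)/1)) = 1/(-274267/(138 + 68382) + (3 + (¼)*1)) = 1/(-274267/68520 + (3 + ¼)) = 1/(-274267*1/68520 + 13/4) = 1/(-274267/68520 + 13/4) = 1/(-51577/68520) = -68520/51577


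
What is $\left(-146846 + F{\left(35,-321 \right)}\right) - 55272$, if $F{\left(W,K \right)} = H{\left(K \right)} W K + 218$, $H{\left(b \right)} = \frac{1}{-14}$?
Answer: $- \frac{402195}{2} \approx -2.011 \cdot 10^{5}$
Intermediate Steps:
$H{\left(b \right)} = - \frac{1}{14}$
$F{\left(W,K \right)} = 218 - \frac{K W}{14}$ ($F{\left(W,K \right)} = - \frac{W}{14} K + 218 = - \frac{K W}{14} + 218 = 218 - \frac{K W}{14}$)
$\left(-146846 + F{\left(35,-321 \right)}\right) - 55272 = \left(-146846 - \left(-218 - \frac{1605}{2}\right)\right) - 55272 = \left(-146846 + \left(218 + \frac{1605}{2}\right)\right) - 55272 = \left(-146846 + \frac{2041}{2}\right) - 55272 = - \frac{291651}{2} - 55272 = - \frac{402195}{2}$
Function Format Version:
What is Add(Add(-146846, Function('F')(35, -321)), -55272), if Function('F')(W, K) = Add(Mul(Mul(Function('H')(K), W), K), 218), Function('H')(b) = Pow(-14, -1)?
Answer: Rational(-402195, 2) ≈ -2.0110e+5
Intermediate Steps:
Function('H')(b) = Rational(-1, 14)
Function('F')(W, K) = Add(218, Mul(Rational(-1, 14), K, W)) (Function('F')(W, K) = Add(Mul(Mul(Rational(-1, 14), W), K), 218) = Add(Mul(Rational(-1, 14), K, W), 218) = Add(218, Mul(Rational(-1, 14), K, W)))
Add(Add(-146846, Function('F')(35, -321)), -55272) = Add(Add(-146846, Add(218, Mul(Rational(-1, 14), -321, 35))), -55272) = Add(Add(-146846, Add(218, Rational(1605, 2))), -55272) = Add(Add(-146846, Rational(2041, 2)), -55272) = Add(Rational(-291651, 2), -55272) = Rational(-402195, 2)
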